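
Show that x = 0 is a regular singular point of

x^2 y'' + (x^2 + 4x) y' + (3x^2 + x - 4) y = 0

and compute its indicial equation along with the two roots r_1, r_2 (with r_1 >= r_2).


Divide by x^2 to reach normal form y'' + P_1(x) y' + P_2(x) y = 0 with P_1(x) = 1 + 4/x and P_2(x) = 3 + 1/x - 4/x^2.
x = 0 is a singular point because the y'-coefficient 1 + 4/x has a pole at x = 0 and the y-coefficient 3 + 1/x - 4/x^2 has a pole at x = 0.
It is a regular singular point because x P_1(x) = p(x) = x + 4 and x^2 P_2(x) = q(x) = 3x^2 + x - 4 are polynomials, hence analytic at x = 0.
p(0) = 4,  q(0) = -4.
Indicial equation: r(r-1) + p(0) r + q(0) = 0, i.e. r^2 + (p(0) - 1) r + q(0) = 0, i.e. r^2 + 3 r - 4 = 0.
Discriminant: (3)^2 - 4(-4) = 25, so r = (-3 ± 5)/2.
Solving: r_1 = 1, r_2 = -4.

indicial: r^2 + 3 r - 4 = 0; roots r_1 = 1, r_2 = -4


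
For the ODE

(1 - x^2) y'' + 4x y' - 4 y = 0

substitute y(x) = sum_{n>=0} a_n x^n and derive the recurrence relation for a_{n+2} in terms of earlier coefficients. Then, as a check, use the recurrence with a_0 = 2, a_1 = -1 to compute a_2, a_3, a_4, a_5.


Substitute y = sum_n a_n x^n.
(1 - 1 x^2) y'' contributes (n+2)(n+1) a_{n+2} - n(n-1) a_n at x^n.
4 x y'(x) contributes 4 n a_n at x^n.
-4 y(x) contributes -4 a_n at x^n.
Matching x^n: (n+2)(n+1) a_{n+2} + (-n(n-1) + 4 n - 4) a_n = 0.
Thus a_{n+2} = (n(n-1) - 4 n + 4) / ((n+1)(n+2)) * a_n.

Check with a_0 = 2, a_1 = -1 (apply the recurrence for n = 0, 1, 2, 3): a_0 = 2, a_1 = -1, a_2 = 4, a_3 = 0, a_4 = -2/3, a_5 = 0.

a_(n+2) = (n(n-1) - 4 n + 4) / ((n+1)(n+2)) * a_n; check: a_0 = 2, a_1 = -1, a_2 = 4, a_3 = 0, a_4 = -2/3, a_5 = 0


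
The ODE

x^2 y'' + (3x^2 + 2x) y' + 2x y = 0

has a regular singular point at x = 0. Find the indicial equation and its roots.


Divide by x^2 to reach normal form y'' + P_1(x) y' + P_2(x) y = 0 with P_1(x) = 3 + 2/x and P_2(x) = 2/x.
x = 0 is a singular point because the y'-coefficient 3 + 2/x has a pole at x = 0 and the y-coefficient 2/x has a pole at x = 0.
It is a regular singular point because x P_1(x) = p(x) = 3x + 2 and x^2 P_2(x) = q(x) = 2x are polynomials, hence analytic at x = 0.
p(0) = 2,  q(0) = 0.
Indicial equation: r(r-1) + p(0) r + q(0) = 0, i.e. r^2 + (p(0) - 1) r + q(0) = 0, i.e. r^2 + 1 r = 0.
Discriminant: (1)^2 - 4(0) = 1, so r = (-1 ± 1)/2.
Solving: r_1 = 0, r_2 = -1.

indicial: r^2 + 1 r = 0; roots r_1 = 0, r_2 = -1


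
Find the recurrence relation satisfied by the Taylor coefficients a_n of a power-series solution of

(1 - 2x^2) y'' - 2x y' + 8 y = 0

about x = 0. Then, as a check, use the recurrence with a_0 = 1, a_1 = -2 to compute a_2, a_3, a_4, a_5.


Substitute y = sum_n a_n x^n.
(1 - 2 x^2) y'' contributes (n+2)(n+1) a_{n+2} - 2 n(n-1) a_n at x^n.
-2 x y'(x) contributes -2 n a_n at x^n.
8 y(x) contributes 8 a_n at x^n.
Matching x^n: (n+2)(n+1) a_{n+2} + (-2 n(n-1) - 2 n + 8) a_n = 0.
Thus a_{n+2} = (2 n(n-1) + 2 n - 8) / ((n+1)(n+2)) * a_n.

Check with a_0 = 1, a_1 = -2 (apply the recurrence for n = 0, 1, 2, 3): a_0 = 1, a_1 = -2, a_2 = -4, a_3 = 2, a_4 = 0, a_5 = 1.

a_(n+2) = (2 n(n-1) + 2 n - 8) / ((n+1)(n+2)) * a_n; check: a_0 = 1, a_1 = -2, a_2 = -4, a_3 = 2, a_4 = 0, a_5 = 1


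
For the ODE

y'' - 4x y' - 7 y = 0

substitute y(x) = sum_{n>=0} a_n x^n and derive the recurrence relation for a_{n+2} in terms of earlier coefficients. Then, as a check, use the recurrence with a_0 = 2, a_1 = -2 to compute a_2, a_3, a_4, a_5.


Substitute y = sum_n a_n x^n.
y''(x) has coefficient (n+2)(n+1) a_{n+2} at x^n;
-4 x y'(x) has coefficient -4 n a_n at x^n (shift);
-7 y(x) has coefficient -7 a_n at x^n.
Matching x^n: (n+2)(n+1) a_{n+2} + (-4n - 7) a_n = 0.
Thus a_{n+2} = (4n + 7) / ((n+1)(n+2)) * a_n.

Check with a_0 = 2, a_1 = -2 (apply the recurrence for n = 0, 1, 2, 3): a_0 = 2, a_1 = -2, a_2 = 7, a_3 = -11/3, a_4 = 35/4, a_5 = -209/60.

a_(n+2) = (4n + 7) / ((n+1)(n+2)) * a_n; check: a_0 = 2, a_1 = -2, a_2 = 7, a_3 = -11/3, a_4 = 35/4, a_5 = -209/60


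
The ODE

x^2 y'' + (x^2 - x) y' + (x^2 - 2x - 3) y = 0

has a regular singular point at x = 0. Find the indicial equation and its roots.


Divide by x^2 to reach normal form y'' + P_1(x) y' + P_2(x) y = 0 with P_1(x) = 1 - 1/x and P_2(x) = 1 - 2/x - 3/x^2.
x = 0 is a singular point because the y'-coefficient 1 - 1/x has a pole at x = 0 and the y-coefficient 1 - 2/x - 3/x^2 has a pole at x = 0.
It is a regular singular point because x P_1(x) = p(x) = x - 1 and x^2 P_2(x) = q(x) = x^2 - 2x - 3 are polynomials, hence analytic at x = 0.
p(0) = -1,  q(0) = -3.
Indicial equation: r(r-1) + p(0) r + q(0) = 0, i.e. r^2 + (p(0) - 1) r + q(0) = 0, i.e. r^2 - 2 r - 3 = 0.
Discriminant: (-2)^2 - 4(-3) = 16, so r = (2 ± 4)/2.
Solving: r_1 = 3, r_2 = -1.

indicial: r^2 - 2 r - 3 = 0; roots r_1 = 3, r_2 = -1


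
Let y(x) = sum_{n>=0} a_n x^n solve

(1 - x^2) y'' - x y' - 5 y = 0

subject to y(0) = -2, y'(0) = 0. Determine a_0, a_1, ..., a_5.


Ansatz: y(x) = sum_{n>=0} a_n x^n, so y'(x) = sum_{n>=1} n a_n x^(n-1) and y''(x) = sum_{n>=2} n(n-1) a_n x^(n-2).
Substitute into P(x) y'' + Q(x) y' + R(x) y = 0 with P(x) = 1 - x^2, Q(x) = -x, R(x) = -5, and match powers of x.
Initial conditions: a_0 = -2, a_1 = 0.
Setting the coefficient of each power of x to zero and solving order by order (substituting the coefficients already found):
  x^0: 2 a_2 - 5 a_0 = 0  ->  2 a_2 = 5 a_0 = -10  ->  a_2 = -5
  x^1: 6 a_3 - 6 a_1 = 0  ->  6 a_3 = 6 a_1 = 0  ->  a_3 = 0
  x^2: 12 a_4 - 9 a_2 = 0  ->  12 a_4 = 9 a_2 = -45  ->  a_4 = -15/4
  x^3: 20 a_5 - 14 a_3 = 0  ->  20 a_5 = 14 a_3 = 0  ->  a_5 = 0
Truncated series: y(x) = -2 - 5 x^2 - (15/4) x^4 + O(x^6).

a_0 = -2; a_1 = 0; a_2 = -5; a_3 = 0; a_4 = -15/4; a_5 = 0


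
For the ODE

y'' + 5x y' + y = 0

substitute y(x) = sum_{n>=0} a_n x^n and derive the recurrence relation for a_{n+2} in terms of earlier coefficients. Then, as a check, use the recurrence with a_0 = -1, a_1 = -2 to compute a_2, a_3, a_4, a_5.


Substitute y = sum_n a_n x^n.
y''(x) has coefficient (n+2)(n+1) a_{n+2} at x^n;
5 x y'(x) has coefficient 5 n a_n at x^n (shift);
y(x) has coefficient 1 a_n at x^n.
Matching x^n: (n+2)(n+1) a_{n+2} + (5n + 1) a_n = 0.
Thus a_{n+2} = (-5n - 1) / ((n+1)(n+2)) * a_n.

Check with a_0 = -1, a_1 = -2 (apply the recurrence for n = 0, 1, 2, 3): a_0 = -1, a_1 = -2, a_2 = 1/2, a_3 = 2, a_4 = -11/24, a_5 = -8/5.

a_(n+2) = (-5n - 1) / ((n+1)(n+2)) * a_n; check: a_0 = -1, a_1 = -2, a_2 = 1/2, a_3 = 2, a_4 = -11/24, a_5 = -8/5


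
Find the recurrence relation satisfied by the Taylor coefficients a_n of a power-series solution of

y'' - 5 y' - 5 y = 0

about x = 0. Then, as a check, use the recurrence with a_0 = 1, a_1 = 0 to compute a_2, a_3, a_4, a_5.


Substitute y = sum_n a_n x^n.
y''(x) has coefficient (n+2)(n+1) a_{n+2} at x^n;
-5 y'(x) has coefficient -5 (n+1) a_{n+1} at x^n;
-5 y(x) has coefficient -5 a_n at x^n.
Matching x^n: (n+2)(n+1) a_{n+2} - 5 (n+1) a_{n+1} - 5 a_n = 0.
Thus a_{n+2} = [5 (n+1) a_{n+1} + 5 a_n] / ((n+1)(n+2)).

Check with a_0 = 1, a_1 = 0 (apply the recurrence for n = 0, 1, 2, 3): a_0 = 1, a_1 = 0, a_2 = 5/2, a_3 = 25/6, a_4 = 25/4, a_5 = 175/24.

a_(n+2) = [5 (n+1) a_(n+1) + 5 a_n] / ((n+1)(n+2)); check: a_0 = 1, a_1 = 0, a_2 = 5/2, a_3 = 25/6, a_4 = 25/4, a_5 = 175/24


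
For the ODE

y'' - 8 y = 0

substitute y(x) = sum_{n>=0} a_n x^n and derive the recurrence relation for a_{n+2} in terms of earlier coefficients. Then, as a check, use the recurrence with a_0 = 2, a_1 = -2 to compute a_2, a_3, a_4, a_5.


Substitute y = sum_n a_n x^n into y'' + (const) y = 0.
y''(x) = sum_{n>=0} (n+2)(n+1) a_{n+2} x^n.
The ODE becomes sum_n [(n+2)(n+1) a_{n+2} - 8 a_n] x^n = 0.
Setting each coefficient to zero gives the recurrence:
  (n+2)(n+1) a_{n+2} - 8 a_n = 0,
  a_{n+2} = 8 / ((n+1)(n+2)) a_n.

Check with a_0 = 2, a_1 = -2 (apply the recurrence for n = 0, 1, 2, 3): a_0 = 2, a_1 = -2, a_2 = 8, a_3 = -8/3, a_4 = 16/3, a_5 = -16/15.

a_{n+2} = 8/((n+1)(n+2)) * a_n; check: a_0 = 2, a_1 = -2, a_2 = 8, a_3 = -8/3, a_4 = 16/3, a_5 = -16/15


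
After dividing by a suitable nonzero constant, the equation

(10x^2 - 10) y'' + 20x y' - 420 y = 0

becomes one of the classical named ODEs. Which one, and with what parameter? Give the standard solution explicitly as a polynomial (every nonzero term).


All three coefficients share the factor -10; dividing through by -10 gives  (1 - x^2) y'' - 2x y' + 42 y = 0.
This matches the Legendre equation (1 - x^2) y'' - 2x y' + n(n+1) y = 0 (note the -2x y' term) with n(n+1) = 42, so n = 6; the polynomial solution is P_6(x).
With y = sum_k a_k x^k, matching x^k gives (k+2)(k+1) a_{k+2} = [k(k+1) - n(n+1)] a_k = (k - 6)(k + 7) a_k. The right side vanishes at k = 6, so the series with the parity of 6 terminates at degree 6.
Standard normalization (P_n(1) = 1): leading coefficient (2n)!/(2^n (n!)^2) = 479001600/(64*518400) = 231/16, so a_6 = 231/16. Work downward with a_k = (k+1)(k+2) a_{k+2} / ((k - 6)(k + 7)):
  a_4 = (5)(6)(231/16) / ((4 - 6)(4 + 7)) = (3465/8)/(-22) = -315/16
  a_2 = (3)(4)(-315/16) / ((2 - 6)(2 + 7)) = (-945/4)/(-36) = 105/16
  a_0 = (1)(2)(105/16) / ((0 - 6)(0 + 7)) = (105/8)/(-42) = -5/16
Hence P_6(x) = 231 x^6/16 - 315 x^4/16 + 105 x^2/16 - 5/16.

P_6(x); series = 231 x^6/16 - 315 x^4/16 + 105 x^2/16 - 5/16


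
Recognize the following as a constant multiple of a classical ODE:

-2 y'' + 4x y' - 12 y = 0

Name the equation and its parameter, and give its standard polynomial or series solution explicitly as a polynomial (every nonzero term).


All three coefficients share the factor -2; dividing through by -2 gives  y'' - 2x y' + 6 y = 0.
This matches the Hermite equation y'' - 2x y' + 2n y = 0 with 2n = 6, so n = 3; the polynomial solution is H_3(x).
With y = sum_k a_k x^k, matching x^k gives (k+2)(k+1) a_{k+2} = 2(k - n) a_k = 2(k - 3) a_k. The right side vanishes at k = 3, so the series with the parity of 3 terminates at degree 3.
Standard normalization: leading coefficient of H_n is 2^n, so a_3 = 2^3 = 8. Work downward with a_k = (k+1)(k+2) a_{k+2} / (2(k - n)):
  a_1 = (2)(3)(8) / (2(1 - 3)) = 48/(-4) = -12
Hence H_3(x) = 8 x^3 - 12 x.

H_3(x); series = 8 x^3 - 12 x


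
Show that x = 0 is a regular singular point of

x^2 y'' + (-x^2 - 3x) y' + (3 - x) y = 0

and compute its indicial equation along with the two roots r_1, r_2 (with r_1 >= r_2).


Divide by x^2 to reach normal form y'' + P_1(x) y' + P_2(x) y = 0 with P_1(x) = -1 - 3/x and P_2(x) = -1/x + 3/x^2.
x = 0 is a singular point because the y'-coefficient -1 - 3/x has a pole at x = 0 and the y-coefficient -1/x + 3/x^2 has a pole at x = 0.
It is a regular singular point because x P_1(x) = p(x) = -x - 3 and x^2 P_2(x) = q(x) = 3 - x are polynomials, hence analytic at x = 0.
p(0) = -3,  q(0) = 3.
Indicial equation: r(r-1) + p(0) r + q(0) = 0, i.e. r^2 + (p(0) - 1) r + q(0) = 0, i.e. r^2 - 4 r + 3 = 0.
Discriminant: (-4)^2 - 4(3) = 4, so r = (4 ± 2)/2.
Solving: r_1 = 3, r_2 = 1.

indicial: r^2 - 4 r + 3 = 0; roots r_1 = 3, r_2 = 1


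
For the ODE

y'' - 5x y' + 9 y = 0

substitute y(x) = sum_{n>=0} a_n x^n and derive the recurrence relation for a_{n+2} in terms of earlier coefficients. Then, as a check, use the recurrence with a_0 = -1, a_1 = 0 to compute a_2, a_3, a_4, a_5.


Substitute y = sum_n a_n x^n.
y''(x) has coefficient (n+2)(n+1) a_{n+2} at x^n;
-5 x y'(x) has coefficient -5 n a_n at x^n (shift);
9 y(x) has coefficient 9 a_n at x^n.
Matching x^n: (n+2)(n+1) a_{n+2} + (-5n + 9) a_n = 0.
Thus a_{n+2} = (5n - 9) / ((n+1)(n+2)) * a_n.

Check with a_0 = -1, a_1 = 0 (apply the recurrence for n = 0, 1, 2, 3): a_0 = -1, a_1 = 0, a_2 = 9/2, a_3 = 0, a_4 = 3/8, a_5 = 0.

a_(n+2) = (5n - 9) / ((n+1)(n+2)) * a_n; check: a_0 = -1, a_1 = 0, a_2 = 9/2, a_3 = 0, a_4 = 3/8, a_5 = 0


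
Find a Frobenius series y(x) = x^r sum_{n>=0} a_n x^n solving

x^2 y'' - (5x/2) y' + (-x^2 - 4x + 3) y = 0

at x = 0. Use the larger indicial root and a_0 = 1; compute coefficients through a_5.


Write in Frobenius form y'' + (p(x)/x) y' + (q(x)/x^2) y = 0:
  p(x) = -5/2,  q(x) = -x^2 - 4x + 3.
Indicial equation: r(r-1) + (-5/2) r + (3) = 0 -> roots r_1 = 2, r_2 = 3/2.
Take r = r_1 = 2. Let y(x) = x^r sum_{n>=0} a_n x^n with a_0 = 1.
Substitute y = x^r sum a_n x^n and match x^{r+n}. The recurrence is
  D(n) a_n - 4 a_{n-1} - 1 a_{n-2} = 0,  where D(n) = (r+n)(r+n-1) + (-5/2)(r+n) + (3).
  a_n = [4 a_{n-1} + 1 a_{n-2}] / D(n).
Since the indicial polynomial factors as (r - r_1)(r - r_2), D(n) = (r_1 + n - r_1)(r_1 + n - r_2) = n(n + 1/2).
Evaluating step by step (a_0 = 1):
  n = 1: D(1) = 1(1 + 1/2) = 3/2; numerator = 4(1) = 4; a_1 = (4)/(3/2) = 8/3
  n = 2: D(2) = 2(2 + 1/2) = 5; numerator = 4(8/3) + 1(1) = 35/3; a_2 = (35/3)/(5) = 7/3
  n = 3: D(3) = 3(3 + 1/2) = 21/2; numerator = 4(7/3) + 1(8/3) = 12; a_3 = (12)/(21/2) = 8/7
  n = 4: D(4) = 4(4 + 1/2) = 18; numerator = 4(8/7) + 1(7/3) = 145/21; a_4 = (145/21)/(18) = 145/378
  n = 5: D(5) = 5(5 + 1/2) = 55/2; numerator = 4(145/378) + 1(8/7) = 506/189; a_5 = (506/189)/(55/2) = 92/945

r = 2; a_0 = 1; a_1 = 8/3; a_2 = 7/3; a_3 = 8/7; a_4 = 145/378; a_5 = 92/945


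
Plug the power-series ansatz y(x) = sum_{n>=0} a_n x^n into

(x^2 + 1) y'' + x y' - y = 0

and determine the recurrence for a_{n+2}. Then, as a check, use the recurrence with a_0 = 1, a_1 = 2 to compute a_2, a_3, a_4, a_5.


Substitute y = sum_n a_n x^n.
(1 + 1 x^2) y'' contributes (n+2)(n+1) a_{n+2} + n(n-1) a_n at x^n.
x y'(x) contributes n a_n at x^n.
-y(x) contributes -1 a_n at x^n.
Matching x^n: (n+2)(n+1) a_{n+2} + (n(n-1) + n - 1) a_n = 0.
Thus a_{n+2} = (-n(n-1) - n + 1) / ((n+1)(n+2)) * a_n.

Check with a_0 = 1, a_1 = 2 (apply the recurrence for n = 0, 1, 2, 3): a_0 = 1, a_1 = 2, a_2 = 1/2, a_3 = 0, a_4 = -1/8, a_5 = 0.

a_(n+2) = (-n(n-1) - n + 1) / ((n+1)(n+2)) * a_n; check: a_0 = 1, a_1 = 2, a_2 = 1/2, a_3 = 0, a_4 = -1/8, a_5 = 0


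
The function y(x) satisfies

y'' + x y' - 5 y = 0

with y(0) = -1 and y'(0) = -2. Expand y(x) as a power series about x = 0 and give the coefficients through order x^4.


Ansatz: y(x) = sum_{n>=0} a_n x^n, so y'(x) = sum_{n>=1} n a_n x^(n-1) and y''(x) = sum_{n>=2} n(n-1) a_n x^(n-2).
Substitute into P(x) y'' + Q(x) y' + R(x) y = 0 with P(x) = 1, Q(x) = x, R(x) = -5, and match powers of x.
Initial conditions: a_0 = -1, a_1 = -2.
Setting the coefficient of each power of x to zero and solving order by order (substituting the coefficients already found):
  x^0: 2 a_2 - 5 a_0 = 0  ->  2 a_2 = 5 a_0 = -5  ->  a_2 = -5/2
  x^1: 6 a_3 - 4 a_1 = 0  ->  6 a_3 = 4 a_1 = -8  ->  a_3 = -4/3
  x^2: 12 a_4 - 3 a_2 = 0  ->  12 a_4 = 3 a_2 = -15/2  ->  a_4 = -5/8
Truncated series: y(x) = -1 - 2 x - (5/2) x^2 - (4/3) x^3 - (5/8) x^4 + O(x^5).

a_0 = -1; a_1 = -2; a_2 = -5/2; a_3 = -4/3; a_4 = -5/8


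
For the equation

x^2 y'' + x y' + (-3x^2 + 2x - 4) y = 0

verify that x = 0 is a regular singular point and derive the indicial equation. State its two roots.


Divide by x^2 to reach normal form y'' + P_1(x) y' + P_2(x) y = 0 with P_1(x) = 1/x and P_2(x) = -3 + 2/x - 4/x^2.
x = 0 is a singular point because the y'-coefficient 1/x has a pole at x = 0 and the y-coefficient -3 + 2/x - 4/x^2 has a pole at x = 0.
It is a regular singular point because x P_1(x) = p(x) = 1 and x^2 P_2(x) = q(x) = -3x^2 + 2x - 4 are polynomials, hence analytic at x = 0.
p(0) = 1,  q(0) = -4.
Indicial equation: r(r-1) + p(0) r + q(0) = 0, i.e. r^2 + (p(0) - 1) r + q(0) = 0, i.e. r^2 - 4 = 0.
Discriminant: (0)^2 - 4(-4) = 16, so r = (0 ± 4)/2.
Solving: r_1 = 2, r_2 = -2.

indicial: r^2 - 4 = 0; roots r_1 = 2, r_2 = -2


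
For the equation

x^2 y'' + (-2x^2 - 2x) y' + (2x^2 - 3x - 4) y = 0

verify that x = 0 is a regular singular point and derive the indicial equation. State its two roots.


Divide by x^2 to reach normal form y'' + P_1(x) y' + P_2(x) y = 0 with P_1(x) = -2 - 2/x and P_2(x) = 2 - 3/x - 4/x^2.
x = 0 is a singular point because the y'-coefficient -2 - 2/x has a pole at x = 0 and the y-coefficient 2 - 3/x - 4/x^2 has a pole at x = 0.
It is a regular singular point because x P_1(x) = p(x) = -2x - 2 and x^2 P_2(x) = q(x) = 2x^2 - 3x - 4 are polynomials, hence analytic at x = 0.
p(0) = -2,  q(0) = -4.
Indicial equation: r(r-1) + p(0) r + q(0) = 0, i.e. r^2 + (p(0) - 1) r + q(0) = 0, i.e. r^2 - 3 r - 4 = 0.
Discriminant: (-3)^2 - 4(-4) = 25, so r = (3 ± 5)/2.
Solving: r_1 = 4, r_2 = -1.

indicial: r^2 - 3 r - 4 = 0; roots r_1 = 4, r_2 = -1


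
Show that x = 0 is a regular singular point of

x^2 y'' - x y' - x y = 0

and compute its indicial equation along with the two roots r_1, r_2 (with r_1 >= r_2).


Divide by x^2 to reach normal form y'' + P_1(x) y' + P_2(x) y = 0 with P_1(x) = -1/x and P_2(x) = -1/x.
x = 0 is a singular point because the y'-coefficient -1/x has a pole at x = 0 and the y-coefficient -1/x has a pole at x = 0.
It is a regular singular point because x P_1(x) = p(x) = -1 and x^2 P_2(x) = q(x) = -x are polynomials, hence analytic at x = 0.
p(0) = -1,  q(0) = 0.
Indicial equation: r(r-1) + p(0) r + q(0) = 0, i.e. r^2 + (p(0) - 1) r + q(0) = 0, i.e. r^2 - 2 r = 0.
Discriminant: (-2)^2 - 4(0) = 4, so r = (2 ± 2)/2.
Solving: r_1 = 2, r_2 = 0.

indicial: r^2 - 2 r = 0; roots r_1 = 2, r_2 = 0


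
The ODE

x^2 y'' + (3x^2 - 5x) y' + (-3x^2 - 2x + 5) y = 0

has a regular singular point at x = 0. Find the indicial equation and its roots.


Divide by x^2 to reach normal form y'' + P_1(x) y' + P_2(x) y = 0 with P_1(x) = 3 - 5/x and P_2(x) = -3 - 2/x + 5/x^2.
x = 0 is a singular point because the y'-coefficient 3 - 5/x has a pole at x = 0 and the y-coefficient -3 - 2/x + 5/x^2 has a pole at x = 0.
It is a regular singular point because x P_1(x) = p(x) = 3x - 5 and x^2 P_2(x) = q(x) = -3x^2 - 2x + 5 are polynomials, hence analytic at x = 0.
p(0) = -5,  q(0) = 5.
Indicial equation: r(r-1) + p(0) r + q(0) = 0, i.e. r^2 + (p(0) - 1) r + q(0) = 0, i.e. r^2 - 6 r + 5 = 0.
Discriminant: (-6)^2 - 4(5) = 16, so r = (6 ± 4)/2.
Solving: r_1 = 5, r_2 = 1.

indicial: r^2 - 6 r + 5 = 0; roots r_1 = 5, r_2 = 1


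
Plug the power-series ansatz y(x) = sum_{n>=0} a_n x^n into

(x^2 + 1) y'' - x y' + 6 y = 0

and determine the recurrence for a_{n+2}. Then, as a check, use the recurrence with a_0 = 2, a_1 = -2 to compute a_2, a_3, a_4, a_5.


Substitute y = sum_n a_n x^n.
(1 + 1 x^2) y'' contributes (n+2)(n+1) a_{n+2} + n(n-1) a_n at x^n.
-x y'(x) contributes -n a_n at x^n.
6 y(x) contributes 6 a_n at x^n.
Matching x^n: (n+2)(n+1) a_{n+2} + (n(n-1) - n + 6) a_n = 0.
Thus a_{n+2} = (-n(n-1) + n - 6) / ((n+1)(n+2)) * a_n.

Check with a_0 = 2, a_1 = -2 (apply the recurrence for n = 0, 1, 2, 3): a_0 = 2, a_1 = -2, a_2 = -6, a_3 = 5/3, a_4 = 3, a_5 = -3/4.

a_(n+2) = (-n(n-1) + n - 6) / ((n+1)(n+2)) * a_n; check: a_0 = 2, a_1 = -2, a_2 = -6, a_3 = 5/3, a_4 = 3, a_5 = -3/4


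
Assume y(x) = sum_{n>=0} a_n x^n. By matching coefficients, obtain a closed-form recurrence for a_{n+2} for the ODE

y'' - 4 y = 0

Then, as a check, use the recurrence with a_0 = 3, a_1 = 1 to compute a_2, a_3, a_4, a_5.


Substitute y = sum_n a_n x^n into y'' + (const) y = 0.
y''(x) = sum_{n>=0} (n+2)(n+1) a_{n+2} x^n.
The ODE becomes sum_n [(n+2)(n+1) a_{n+2} - 4 a_n] x^n = 0.
Setting each coefficient to zero gives the recurrence:
  (n+2)(n+1) a_{n+2} - 4 a_n = 0,
  a_{n+2} = 4 / ((n+1)(n+2)) a_n.

Check with a_0 = 3, a_1 = 1 (apply the recurrence for n = 0, 1, 2, 3): a_0 = 3, a_1 = 1, a_2 = 6, a_3 = 2/3, a_4 = 2, a_5 = 2/15.

a_{n+2} = 4/((n+1)(n+2)) * a_n; check: a_0 = 3, a_1 = 1, a_2 = 6, a_3 = 2/3, a_4 = 2, a_5 = 2/15


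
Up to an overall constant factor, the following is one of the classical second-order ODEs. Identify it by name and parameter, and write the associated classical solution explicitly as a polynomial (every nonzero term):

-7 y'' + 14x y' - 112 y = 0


All three coefficients share the factor -7; dividing through by -7 gives  y'' - 2x y' + 16 y = 0.
This matches the Hermite equation y'' - 2x y' + 2n y = 0 with 2n = 16, so n = 8; the polynomial solution is H_8(x).
With y = sum_k a_k x^k, matching x^k gives (k+2)(k+1) a_{k+2} = 2(k - n) a_k = 2(k - 8) a_k. The right side vanishes at k = 8, so the series with the parity of 8 terminates at degree 8.
Standard normalization: leading coefficient of H_n is 2^n, so a_8 = 2^8 = 256. Work downward with a_k = (k+1)(k+2) a_{k+2} / (2(k - n)):
  a_6 = (7)(8)(256) / (2(6 - 8)) = 14336/(-4) = -3584
  a_4 = (5)(6)(-3584) / (2(4 - 8)) = -107520/(-8) = 13440
  a_2 = (3)(4)(13440) / (2(2 - 8)) = 161280/(-12) = -13440
  a_0 = (1)(2)(-13440) / (2(0 - 8)) = -26880/(-16) = 1680
Hence H_8(x) = 256 x^8 - 3584 x^6 + 13440 x^4 - 13440 x^2 + 1680.

H_8(x); series = 256 x^8 - 3584 x^6 + 13440 x^4 - 13440 x^2 + 1680


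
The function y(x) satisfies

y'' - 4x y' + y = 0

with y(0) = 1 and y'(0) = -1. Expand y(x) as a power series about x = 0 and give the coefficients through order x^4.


Ansatz: y(x) = sum_{n>=0} a_n x^n, so y'(x) = sum_{n>=1} n a_n x^(n-1) and y''(x) = sum_{n>=2} n(n-1) a_n x^(n-2).
Substitute into P(x) y'' + Q(x) y' + R(x) y = 0 with P(x) = 1, Q(x) = -4x, R(x) = 1, and match powers of x.
Initial conditions: a_0 = 1, a_1 = -1.
Setting the coefficient of each power of x to zero and solving order by order (substituting the coefficients already found):
  x^0: 2 a_2 + a_0 = 0  ->  2 a_2 = -a_0 = -1  ->  a_2 = -1/2
  x^1: 6 a_3 - 3 a_1 = 0  ->  6 a_3 = 3 a_1 = -3  ->  a_3 = -1/2
  x^2: 12 a_4 - 7 a_2 = 0  ->  12 a_4 = 7 a_2 = -7/2  ->  a_4 = -7/24
Truncated series: y(x) = 1 - x - (1/2) x^2 - (1/2) x^3 - (7/24) x^4 + O(x^5).

a_0 = 1; a_1 = -1; a_2 = -1/2; a_3 = -1/2; a_4 = -7/24


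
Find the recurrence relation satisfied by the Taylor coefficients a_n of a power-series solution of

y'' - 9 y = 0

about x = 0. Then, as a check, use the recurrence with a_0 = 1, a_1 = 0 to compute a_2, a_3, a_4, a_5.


Substitute y = sum_n a_n x^n into y'' + (const) y = 0.
y''(x) = sum_{n>=0} (n+2)(n+1) a_{n+2} x^n.
The ODE becomes sum_n [(n+2)(n+1) a_{n+2} - 9 a_n] x^n = 0.
Setting each coefficient to zero gives the recurrence:
  (n+2)(n+1) a_{n+2} - 9 a_n = 0,
  a_{n+2} = 9 / ((n+1)(n+2)) a_n.

Check with a_0 = 1, a_1 = 0 (apply the recurrence for n = 0, 1, 2, 3): a_0 = 1, a_1 = 0, a_2 = 9/2, a_3 = 0, a_4 = 27/8, a_5 = 0.

a_{n+2} = 9/((n+1)(n+2)) * a_n; check: a_0 = 1, a_1 = 0, a_2 = 9/2, a_3 = 0, a_4 = 27/8, a_5 = 0


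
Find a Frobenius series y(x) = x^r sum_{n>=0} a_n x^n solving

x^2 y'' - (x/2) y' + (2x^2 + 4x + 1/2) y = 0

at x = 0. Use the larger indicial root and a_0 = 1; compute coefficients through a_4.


Write in Frobenius form y'' + (p(x)/x) y' + (q(x)/x^2) y = 0:
  p(x) = -1/2,  q(x) = 2x^2 + 4x + 1/2.
Indicial equation: r(r-1) + (-1/2) r + (1/2) = 0 -> roots r_1 = 1, r_2 = 1/2.
Take r = r_1 = 1. Let y(x) = x^r sum_{n>=0} a_n x^n with a_0 = 1.
Substitute y = x^r sum a_n x^n and match x^{r+n}. The recurrence is
  D(n) a_n + 4 a_{n-1} + 2 a_{n-2} = 0,  where D(n) = (r+n)(r+n-1) + (-1/2)(r+n) + (1/2).
  a_n = [-4 a_{n-1} - 2 a_{n-2}] / D(n).
Since the indicial polynomial factors as (r - r_1)(r - r_2), D(n) = (r_1 + n - r_1)(r_1 + n - r_2) = n(n + 1/2).
Evaluating step by step (a_0 = 1):
  n = 1: D(1) = 1(1 + 1/2) = 3/2; numerator = -4(1) = -4; a_1 = (-4)/(3/2) = -8/3
  n = 2: D(2) = 2(2 + 1/2) = 5; numerator = -4(-8/3) - 2(1) = 26/3; a_2 = (26/3)/(5) = 26/15
  n = 3: D(3) = 3(3 + 1/2) = 21/2; numerator = -4(26/15) - 2(-8/3) = -8/5; a_3 = (-8/5)/(21/2) = -16/105
  n = 4: D(4) = 4(4 + 1/2) = 18; numerator = -4(-16/105) - 2(26/15) = -20/7; a_4 = (-20/7)/(18) = -10/63

r = 1; a_0 = 1; a_1 = -8/3; a_2 = 26/15; a_3 = -16/105; a_4 = -10/63


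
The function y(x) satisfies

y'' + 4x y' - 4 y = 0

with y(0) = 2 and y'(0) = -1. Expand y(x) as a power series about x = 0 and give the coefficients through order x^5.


Ansatz: y(x) = sum_{n>=0} a_n x^n, so y'(x) = sum_{n>=1} n a_n x^(n-1) and y''(x) = sum_{n>=2} n(n-1) a_n x^(n-2).
Substitute into P(x) y'' + Q(x) y' + R(x) y = 0 with P(x) = 1, Q(x) = 4x, R(x) = -4, and match powers of x.
Initial conditions: a_0 = 2, a_1 = -1.
Setting the coefficient of each power of x to zero and solving order by order (substituting the coefficients already found):
  x^0: 2 a_2 - 4 a_0 = 0  ->  2 a_2 = 4 a_0 = 8  ->  a_2 = 4
  x^1: 6 a_3 = 0  ->  a_3 = 0
  x^2: 12 a_4 + 4 a_2 = 0  ->  12 a_4 = -4 a_2 = -16  ->  a_4 = -4/3
  x^3: 20 a_5 + 8 a_3 = 0  ->  20 a_5 = -8 a_3 = 0  ->  a_5 = 0
Truncated series: y(x) = 2 - x + 4 x^2 - (4/3) x^4 + O(x^6).

a_0 = 2; a_1 = -1; a_2 = 4; a_3 = 0; a_4 = -4/3; a_5 = 0


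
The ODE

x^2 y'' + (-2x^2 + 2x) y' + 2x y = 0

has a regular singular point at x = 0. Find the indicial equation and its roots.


Divide by x^2 to reach normal form y'' + P_1(x) y' + P_2(x) y = 0 with P_1(x) = -2 + 2/x and P_2(x) = 2/x.
x = 0 is a singular point because the y'-coefficient -2 + 2/x has a pole at x = 0 and the y-coefficient 2/x has a pole at x = 0.
It is a regular singular point because x P_1(x) = p(x) = 2 - 2x and x^2 P_2(x) = q(x) = 2x are polynomials, hence analytic at x = 0.
p(0) = 2,  q(0) = 0.
Indicial equation: r(r-1) + p(0) r + q(0) = 0, i.e. r^2 + (p(0) - 1) r + q(0) = 0, i.e. r^2 + 1 r = 0.
Discriminant: (1)^2 - 4(0) = 1, so r = (-1 ± 1)/2.
Solving: r_1 = 0, r_2 = -1.

indicial: r^2 + 1 r = 0; roots r_1 = 0, r_2 = -1


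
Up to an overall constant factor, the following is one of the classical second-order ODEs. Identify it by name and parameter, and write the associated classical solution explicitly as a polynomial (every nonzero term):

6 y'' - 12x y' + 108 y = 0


All three coefficients share the factor 6; dividing through by 6 gives  y'' - 2x y' + 18 y = 0.
This matches the Hermite equation y'' - 2x y' + 2n y = 0 with 2n = 18, so n = 9; the polynomial solution is H_9(x).
With y = sum_k a_k x^k, matching x^k gives (k+2)(k+1) a_{k+2} = 2(k - n) a_k = 2(k - 9) a_k. The right side vanishes at k = 9, so the series with the parity of 9 terminates at degree 9.
Standard normalization: leading coefficient of H_n is 2^n, so a_9 = 2^9 = 512. Work downward with a_k = (k+1)(k+2) a_{k+2} / (2(k - n)):
  a_7 = (8)(9)(512) / (2(7 - 9)) = 36864/(-4) = -9216
  a_5 = (6)(7)(-9216) / (2(5 - 9)) = -387072/(-8) = 48384
  a_3 = (4)(5)(48384) / (2(3 - 9)) = 967680/(-12) = -80640
  a_1 = (2)(3)(-80640) / (2(1 - 9)) = -483840/(-16) = 30240
Hence H_9(x) = 512 x^9 - 9216 x^7 + 48384 x^5 - 80640 x^3 + 30240 x.

H_9(x); series = 512 x^9 - 9216 x^7 + 48384 x^5 - 80640 x^3 + 30240 x


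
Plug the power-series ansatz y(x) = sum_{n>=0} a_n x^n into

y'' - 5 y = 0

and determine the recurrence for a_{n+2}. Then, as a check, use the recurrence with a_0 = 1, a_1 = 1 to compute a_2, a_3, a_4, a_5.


Substitute y = sum_n a_n x^n into y'' + (const) y = 0.
y''(x) = sum_{n>=0} (n+2)(n+1) a_{n+2} x^n.
The ODE becomes sum_n [(n+2)(n+1) a_{n+2} - 5 a_n] x^n = 0.
Setting each coefficient to zero gives the recurrence:
  (n+2)(n+1) a_{n+2} - 5 a_n = 0,
  a_{n+2} = 5 / ((n+1)(n+2)) a_n.

Check with a_0 = 1, a_1 = 1 (apply the recurrence for n = 0, 1, 2, 3): a_0 = 1, a_1 = 1, a_2 = 5/2, a_3 = 5/6, a_4 = 25/24, a_5 = 5/24.

a_{n+2} = 5/((n+1)(n+2)) * a_n; check: a_0 = 1, a_1 = 1, a_2 = 5/2, a_3 = 5/6, a_4 = 25/24, a_5 = 5/24


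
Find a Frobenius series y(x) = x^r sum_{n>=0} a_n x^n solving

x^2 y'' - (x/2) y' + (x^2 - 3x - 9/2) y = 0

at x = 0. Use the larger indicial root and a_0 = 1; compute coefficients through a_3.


Write in Frobenius form y'' + (p(x)/x) y' + (q(x)/x^2) y = 0:
  p(x) = -1/2,  q(x) = x^2 - 3x - 9/2.
Indicial equation: r(r-1) + (-1/2) r + (-9/2) = 0 -> roots r_1 = 3, r_2 = -3/2.
Take r = r_1 = 3. Let y(x) = x^r sum_{n>=0} a_n x^n with a_0 = 1.
Substitute y = x^r sum a_n x^n and match x^{r+n}. The recurrence is
  D(n) a_n - 3 a_{n-1} + 1 a_{n-2} = 0,  where D(n) = (r+n)(r+n-1) + (-1/2)(r+n) + (-9/2).
  a_n = [3 a_{n-1} - 1 a_{n-2}] / D(n).
Since the indicial polynomial factors as (r - r_1)(r - r_2), D(n) = (r_1 + n - r_1)(r_1 + n - r_2) = n(n + 9/2).
Evaluating step by step (a_0 = 1):
  n = 1: D(1) = 1(1 + 9/2) = 11/2; numerator = 3(1) = 3; a_1 = (3)/(11/2) = 6/11
  n = 2: D(2) = 2(2 + 9/2) = 13; numerator = 3(6/11) - 1(1) = 7/11; a_2 = (7/11)/(13) = 7/143
  n = 3: D(3) = 3(3 + 9/2) = 45/2; numerator = 3(7/143) - 1(6/11) = -57/143; a_3 = (-57/143)/(45/2) = -38/2145

r = 3; a_0 = 1; a_1 = 6/11; a_2 = 7/143; a_3 = -38/2145


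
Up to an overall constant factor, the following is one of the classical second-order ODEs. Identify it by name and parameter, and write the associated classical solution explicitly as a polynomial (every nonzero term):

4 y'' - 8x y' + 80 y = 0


All three coefficients share the factor 4; dividing through by 4 gives  y'' - 2x y' + 20 y = 0.
This matches the Hermite equation y'' - 2x y' + 2n y = 0 with 2n = 20, so n = 10; the polynomial solution is H_10(x).
With y = sum_k a_k x^k, matching x^k gives (k+2)(k+1) a_{k+2} = 2(k - n) a_k = 2(k - 10) a_k. The right side vanishes at k = 10, so the series with the parity of 10 terminates at degree 10.
Standard normalization: leading coefficient of H_n is 2^n, so a_10 = 2^10 = 1024. Work downward with a_k = (k+1)(k+2) a_{k+2} / (2(k - n)):
  a_8 = (9)(10)(1024) / (2(8 - 10)) = 92160/(-4) = -23040
  a_6 = (7)(8)(-23040) / (2(6 - 10)) = -1290240/(-8) = 161280
  a_4 = (5)(6)(161280) / (2(4 - 10)) = 4838400/(-12) = -403200
  a_2 = (3)(4)(-403200) / (2(2 - 10)) = -4838400/(-16) = 302400
  a_0 = (1)(2)(302400) / (2(0 - 10)) = 604800/(-20) = -30240
Hence H_10(x) = 1024 x^10 - 23040 x^8 + 161280 x^6 - 403200 x^4 + 302400 x^2 - 30240.

H_10(x); series = 1024 x^10 - 23040 x^8 + 161280 x^6 - 403200 x^4 + 302400 x^2 - 30240


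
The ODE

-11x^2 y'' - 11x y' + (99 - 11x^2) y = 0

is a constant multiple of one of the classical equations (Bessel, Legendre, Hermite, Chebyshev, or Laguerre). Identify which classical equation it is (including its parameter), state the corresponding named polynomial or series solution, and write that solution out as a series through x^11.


All three coefficients share the factor -11; dividing through by -11 gives  x^2 y'' + x y' + (x^2 - 9) y = 0.
This matches the Bessel equation x^2 y'' + x y' + (x^2 - nu^2) y = 0 with nu^2 = 9, so nu = 3; the solution bounded at x = 0 is J_3(x).
Frobenius at x = 0: indicial roots ±nu; for r = nu the recurrence k(k + 2nu) c_k = -c_{k-2} gives the standard series J_nu(x) = sum_{k>=0} (-1)^k / (k! (k+nu)!) (x/2)^(2k+nu). Evaluate the first 5 terms:
  k = 0: (-1)^0 / (0! * 3! * 2^3) x^3 = 1/(1*6*8) x^3 = (1/48) x^3
  k = 1: (-1)^1 / (1! * 4! * 2^5) x^5 = -1/(1*24*32) x^5 = (-1/768) x^5
  k = 2: (-1)^2 / (2! * 5! * 2^7) x^7 = 1/(2*120*128) x^7 = (1/30720) x^7
  k = 3: (-1)^3 / (3! * 6! * 2^9) x^9 = -1/(6*720*512) x^9 = (-1/2211840) x^9
  k = 4: (-1)^4 / (4! * 7! * 2^11) x^11 = 1/(24*5040*2048) x^11 = (1/247726080) x^11
Hence J_3(x) = x^11/247726080 - x^9/2211840 + x^7/30720 - x^5/768 + x^3/48 + ....

J_3(x); series = x^11/247726080 - x^9/2211840 + x^7/30720 - x^5/768 + x^3/48


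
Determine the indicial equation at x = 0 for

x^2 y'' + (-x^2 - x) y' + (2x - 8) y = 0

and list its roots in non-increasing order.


Divide by x^2 to reach normal form y'' + P_1(x) y' + P_2(x) y = 0 with P_1(x) = -1 - 1/x and P_2(x) = 2/x - 8/x^2.
x = 0 is a singular point because the y'-coefficient -1 - 1/x has a pole at x = 0 and the y-coefficient 2/x - 8/x^2 has a pole at x = 0.
It is a regular singular point because x P_1(x) = p(x) = -x - 1 and x^2 P_2(x) = q(x) = 2x - 8 are polynomials, hence analytic at x = 0.
p(0) = -1,  q(0) = -8.
Indicial equation: r(r-1) + p(0) r + q(0) = 0, i.e. r^2 + (p(0) - 1) r + q(0) = 0, i.e. r^2 - 2 r - 8 = 0.
Discriminant: (-2)^2 - 4(-8) = 36, so r = (2 ± 6)/2.
Solving: r_1 = 4, r_2 = -2.

indicial: r^2 - 2 r - 8 = 0; roots r_1 = 4, r_2 = -2


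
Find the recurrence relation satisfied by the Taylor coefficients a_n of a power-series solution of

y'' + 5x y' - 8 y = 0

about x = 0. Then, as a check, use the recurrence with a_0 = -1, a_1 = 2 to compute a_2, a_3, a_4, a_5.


Substitute y = sum_n a_n x^n.
y''(x) has coefficient (n+2)(n+1) a_{n+2} at x^n;
5 x y'(x) has coefficient 5 n a_n at x^n (shift);
-8 y(x) has coefficient -8 a_n at x^n.
Matching x^n: (n+2)(n+1) a_{n+2} + (5n - 8) a_n = 0.
Thus a_{n+2} = (-5n + 8) / ((n+1)(n+2)) * a_n.

Check with a_0 = -1, a_1 = 2 (apply the recurrence for n = 0, 1, 2, 3): a_0 = -1, a_1 = 2, a_2 = -4, a_3 = 1, a_4 = 2/3, a_5 = -7/20.

a_(n+2) = (-5n + 8) / ((n+1)(n+2)) * a_n; check: a_0 = -1, a_1 = 2, a_2 = -4, a_3 = 1, a_4 = 2/3, a_5 = -7/20


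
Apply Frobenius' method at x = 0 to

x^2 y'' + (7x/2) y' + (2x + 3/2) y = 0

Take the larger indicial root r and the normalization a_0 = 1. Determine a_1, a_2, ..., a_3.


Write in Frobenius form y'' + (p(x)/x) y' + (q(x)/x^2) y = 0:
  p(x) = 7/2,  q(x) = 2x + 3/2.
Indicial equation: r(r-1) + (7/2) r + (3/2) = 0 -> roots r_1 = -1, r_2 = -3/2.
Take r = r_1 = -1. Let y(x) = x^r sum_{n>=0} a_n x^n with a_0 = 1.
Substitute y = x^r sum a_n x^n and match x^{r+n}. The recurrence is
  D(n) a_n + 2 a_{n-1} = 0,  where D(n) = (r+n)(r+n-1) + (7/2)(r+n) + (3/2).
  a_n = -2 / D(n) * a_{n-1}.
Since the indicial polynomial factors as (r - r_1)(r - r_2), D(n) = (r_1 + n - r_1)(r_1 + n - r_2) = n(n + 1/2).
Evaluating step by step (a_0 = 1):
  n = 1: D(1) = 1(1 + 1/2) = 3/2; numerator = -2(1) = -2; a_1 = (-2)/(3/2) = -4/3
  n = 2: D(2) = 2(2 + 1/2) = 5; numerator = -2(-4/3) = 8/3; a_2 = (8/3)/(5) = 8/15
  n = 3: D(3) = 3(3 + 1/2) = 21/2; numerator = -2(8/15) = -16/15; a_3 = (-16/15)/(21/2) = -32/315

r = -1; a_0 = 1; a_1 = -4/3; a_2 = 8/15; a_3 = -32/315


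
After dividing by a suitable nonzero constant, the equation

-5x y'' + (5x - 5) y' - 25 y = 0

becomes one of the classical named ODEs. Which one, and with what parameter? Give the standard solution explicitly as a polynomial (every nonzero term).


All three coefficients share the factor -5; dividing through by -5 gives  x y'' + (1 - x) y' + 5 y = 0.
This matches the Laguerre equation x y'' + (1 - x) y' + n y = 0 with n = 5; the polynomial solution is L_5(x).
With y = sum_k a_k x^k, matching x^k gives (k+1)k a_{k+1} + (k+1) a_{k+1} - k a_k + n a_k = 0, i.e. (k+1)^2 a_{k+1} = (k - n) a_k = (k - 5) a_k. The right side vanishes at k = 5, so the series terminates at degree 5.
Standard normalization L_n(0) = 1 gives a_0 = 1. Work upward with a_{k+1} = (k - 5) a_k / (k+1)^2:
  a_1 = (0 - 5)(1) / 1^2 = -5/1 = -5
  a_2 = (1 - 5)(-5) / 2^2 = 20/4 = 5
  a_3 = (2 - 5)(5) / 3^2 = -15/9 = -5/3
  a_4 = (3 - 5)(-5/3) / 4^2 = (10/3)/16 = 5/24
  a_5 = (4 - 5)(5/24) / 5^2 = (-5/24)/25 = -1/120
Hence L_5(x) = -x^5/120 + 5 x^4/24 - 5 x^3/3 + 5 x^2 - 5 x + 1.

L_5(x); series = -x^5/120 + 5 x^4/24 - 5 x^3/3 + 5 x^2 - 5 x + 1


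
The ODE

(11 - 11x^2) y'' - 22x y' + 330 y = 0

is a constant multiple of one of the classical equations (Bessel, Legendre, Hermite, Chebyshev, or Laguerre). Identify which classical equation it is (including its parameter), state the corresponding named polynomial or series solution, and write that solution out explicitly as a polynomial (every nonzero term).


All three coefficients share the factor 11; dividing through by 11 gives  (1 - x^2) y'' - 2x y' + 30 y = 0.
This matches the Legendre equation (1 - x^2) y'' - 2x y' + n(n+1) y = 0 (note the -2x y' term) with n(n+1) = 30, so n = 5; the polynomial solution is P_5(x).
With y = sum_k a_k x^k, matching x^k gives (k+2)(k+1) a_{k+2} = [k(k+1) - n(n+1)] a_k = (k - 5)(k + 6) a_k. The right side vanishes at k = 5, so the series with the parity of 5 terminates at degree 5.
Standard normalization (P_n(1) = 1): leading coefficient (2n)!/(2^n (n!)^2) = 3628800/(32*14400) = 63/8, so a_5 = 63/8. Work downward with a_k = (k+1)(k+2) a_{k+2} / ((k - 5)(k + 6)):
  a_3 = (4)(5)(63/8) / ((3 - 5)(3 + 6)) = (315/2)/(-18) = -35/4
  a_1 = (2)(3)(-35/4) / ((1 - 5)(1 + 6)) = (-105/2)/(-28) = 15/8
Hence P_5(x) = 63 x^5/8 - 35 x^3/4 + 15 x/8.

P_5(x); series = 63 x^5/8 - 35 x^3/4 + 15 x/8


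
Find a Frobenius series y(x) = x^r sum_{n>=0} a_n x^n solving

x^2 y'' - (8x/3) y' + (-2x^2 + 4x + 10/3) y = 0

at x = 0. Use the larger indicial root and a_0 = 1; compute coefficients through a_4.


Write in Frobenius form y'' + (p(x)/x) y' + (q(x)/x^2) y = 0:
  p(x) = -8/3,  q(x) = -2x^2 + 4x + 10/3.
Indicial equation: r(r-1) + (-8/3) r + (10/3) = 0 -> roots r_1 = 2, r_2 = 5/3.
Take r = r_1 = 2. Let y(x) = x^r sum_{n>=0} a_n x^n with a_0 = 1.
Substitute y = x^r sum a_n x^n and match x^{r+n}. The recurrence is
  D(n) a_n + 4 a_{n-1} - 2 a_{n-2} = 0,  where D(n) = (r+n)(r+n-1) + (-8/3)(r+n) + (10/3).
  a_n = [-4 a_{n-1} + 2 a_{n-2}] / D(n).
Since the indicial polynomial factors as (r - r_1)(r - r_2), D(n) = (r_1 + n - r_1)(r_1 + n - r_2) = n(n + 1/3).
Evaluating step by step (a_0 = 1):
  n = 1: D(1) = 1(1 + 1/3) = 4/3; numerator = -4(1) = -4; a_1 = (-4)/(4/3) = -3
  n = 2: D(2) = 2(2 + 1/3) = 14/3; numerator = -4(-3) + 2(1) = 14; a_2 = (14)/(14/3) = 3
  n = 3: D(3) = 3(3 + 1/3) = 10; numerator = -4(3) + 2(-3) = -18; a_3 = (-18)/(10) = -9/5
  n = 4: D(4) = 4(4 + 1/3) = 52/3; numerator = -4(-9/5) + 2(3) = 66/5; a_4 = (66/5)/(52/3) = 99/130

r = 2; a_0 = 1; a_1 = -3; a_2 = 3; a_3 = -9/5; a_4 = 99/130


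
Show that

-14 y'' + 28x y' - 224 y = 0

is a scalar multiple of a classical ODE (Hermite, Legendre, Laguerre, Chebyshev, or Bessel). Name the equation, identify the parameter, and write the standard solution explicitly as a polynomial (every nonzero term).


All three coefficients share the factor -14; dividing through by -14 gives  y'' - 2x y' + 16 y = 0.
This matches the Hermite equation y'' - 2x y' + 2n y = 0 with 2n = 16, so n = 8; the polynomial solution is H_8(x).
With y = sum_k a_k x^k, matching x^k gives (k+2)(k+1) a_{k+2} = 2(k - n) a_k = 2(k - 8) a_k. The right side vanishes at k = 8, so the series with the parity of 8 terminates at degree 8.
Standard normalization: leading coefficient of H_n is 2^n, so a_8 = 2^8 = 256. Work downward with a_k = (k+1)(k+2) a_{k+2} / (2(k - n)):
  a_6 = (7)(8)(256) / (2(6 - 8)) = 14336/(-4) = -3584
  a_4 = (5)(6)(-3584) / (2(4 - 8)) = -107520/(-8) = 13440
  a_2 = (3)(4)(13440) / (2(2 - 8)) = 161280/(-12) = -13440
  a_0 = (1)(2)(-13440) / (2(0 - 8)) = -26880/(-16) = 1680
Hence H_8(x) = 256 x^8 - 3584 x^6 + 13440 x^4 - 13440 x^2 + 1680.

H_8(x); series = 256 x^8 - 3584 x^6 + 13440 x^4 - 13440 x^2 + 1680


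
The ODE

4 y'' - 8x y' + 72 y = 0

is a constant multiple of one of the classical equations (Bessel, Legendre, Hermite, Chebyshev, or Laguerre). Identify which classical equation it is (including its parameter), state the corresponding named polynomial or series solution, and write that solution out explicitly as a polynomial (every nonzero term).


All three coefficients share the factor 4; dividing through by 4 gives  y'' - 2x y' + 18 y = 0.
This matches the Hermite equation y'' - 2x y' + 2n y = 0 with 2n = 18, so n = 9; the polynomial solution is H_9(x).
With y = sum_k a_k x^k, matching x^k gives (k+2)(k+1) a_{k+2} = 2(k - n) a_k = 2(k - 9) a_k. The right side vanishes at k = 9, so the series with the parity of 9 terminates at degree 9.
Standard normalization: leading coefficient of H_n is 2^n, so a_9 = 2^9 = 512. Work downward with a_k = (k+1)(k+2) a_{k+2} / (2(k - n)):
  a_7 = (8)(9)(512) / (2(7 - 9)) = 36864/(-4) = -9216
  a_5 = (6)(7)(-9216) / (2(5 - 9)) = -387072/(-8) = 48384
  a_3 = (4)(5)(48384) / (2(3 - 9)) = 967680/(-12) = -80640
  a_1 = (2)(3)(-80640) / (2(1 - 9)) = -483840/(-16) = 30240
Hence H_9(x) = 512 x^9 - 9216 x^7 + 48384 x^5 - 80640 x^3 + 30240 x.

H_9(x); series = 512 x^9 - 9216 x^7 + 48384 x^5 - 80640 x^3 + 30240 x


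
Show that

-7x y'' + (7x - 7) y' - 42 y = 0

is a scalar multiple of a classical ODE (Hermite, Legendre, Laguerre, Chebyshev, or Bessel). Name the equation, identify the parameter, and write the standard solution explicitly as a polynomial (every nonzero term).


All three coefficients share the factor -7; dividing through by -7 gives  x y'' + (1 - x) y' + 6 y = 0.
This matches the Laguerre equation x y'' + (1 - x) y' + n y = 0 with n = 6; the polynomial solution is L_6(x).
With y = sum_k a_k x^k, matching x^k gives (k+1)k a_{k+1} + (k+1) a_{k+1} - k a_k + n a_k = 0, i.e. (k+1)^2 a_{k+1} = (k - n) a_k = (k - 6) a_k. The right side vanishes at k = 6, so the series terminates at degree 6.
Standard normalization L_n(0) = 1 gives a_0 = 1. Work upward with a_{k+1} = (k - 6) a_k / (k+1)^2:
  a_1 = (0 - 6)(1) / 1^2 = -6/1 = -6
  a_2 = (1 - 6)(-6) / 2^2 = 30/4 = 15/2
  a_3 = (2 - 6)(15/2) / 3^2 = -30/9 = -10/3
  a_4 = (3 - 6)(-10/3) / 4^2 = 10/16 = 5/8
  a_5 = (4 - 6)(5/8) / 5^2 = (-5/4)/25 = -1/20
  a_6 = (5 - 6)(-1/20) / 6^2 = (1/20)/36 = 1/720
Hence L_6(x) = x^6/720 - x^5/20 + 5 x^4/8 - 10 x^3/3 + 15 x^2/2 - 6 x + 1.

L_6(x); series = x^6/720 - x^5/20 + 5 x^4/8 - 10 x^3/3 + 15 x^2/2 - 6 x + 1
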